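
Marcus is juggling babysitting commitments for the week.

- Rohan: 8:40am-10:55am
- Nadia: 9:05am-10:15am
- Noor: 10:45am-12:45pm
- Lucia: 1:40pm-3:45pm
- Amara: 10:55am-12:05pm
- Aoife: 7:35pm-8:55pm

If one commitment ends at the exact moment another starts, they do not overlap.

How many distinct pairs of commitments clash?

3

Sorted by start: Rohan, Nadia, Noor, Amara, Lucia, Aoife.
Nadia starts before Rohan ends → Rohan and Nadia overlap.
Noor starts before Rohan ends → Rohan and Noor overlap.
Amara starts exactly when Rohan ends (back-to-back, no overlap), so Rohan has no further overlaps.
Noor starts after Nadia ends, so Nadia has no further overlaps.
Amara starts before Noor ends → Noor and Amara overlap.
Lucia starts after Noor ends, so Noor has no further overlaps.
Lucia starts after Amara ends, so Amara has no further overlaps.
Aoife starts after Lucia ends.
Overlapping pairs: Amara & Noor, Nadia & Rohan, Noor & Rohan — 3 in total.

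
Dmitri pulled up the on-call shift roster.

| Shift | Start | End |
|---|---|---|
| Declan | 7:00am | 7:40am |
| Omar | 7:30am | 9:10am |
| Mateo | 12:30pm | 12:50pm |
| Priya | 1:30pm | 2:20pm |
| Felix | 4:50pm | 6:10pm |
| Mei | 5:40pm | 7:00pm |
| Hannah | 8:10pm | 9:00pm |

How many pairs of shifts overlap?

Sorted by start: Declan, Omar, Mateo, Priya, Felix, Mei, Hannah.
Omar starts before Declan ends → Declan and Omar overlap.
Mateo starts after Declan ends, so Declan has no further overlaps.
Mateo starts after Omar ends, so Omar has no further overlaps.
Priya starts after Mateo ends, so Mateo has no further overlaps.
Felix starts after Priya ends, so Priya has no further overlaps.
Mei starts before Felix ends → Felix and Mei overlap.
Hannah starts after Felix ends.
Hannah starts after Mei ends.
Overlapping pairs: Declan & Omar, Felix & Mei — 2 in total.

2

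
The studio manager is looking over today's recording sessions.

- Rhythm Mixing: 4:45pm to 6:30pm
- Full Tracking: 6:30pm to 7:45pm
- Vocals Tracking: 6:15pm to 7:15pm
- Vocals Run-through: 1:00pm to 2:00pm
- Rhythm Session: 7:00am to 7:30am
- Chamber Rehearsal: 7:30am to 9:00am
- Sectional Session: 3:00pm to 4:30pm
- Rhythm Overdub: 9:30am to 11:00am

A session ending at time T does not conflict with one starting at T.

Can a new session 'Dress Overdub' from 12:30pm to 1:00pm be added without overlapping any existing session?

Rhythm Session: ends 7:30am at or before Dress Overdub starts 12:30pm → clear.
Chamber Rehearsal: ends 9:00am at or before Dress Overdub starts 12:30pm → clear.
Rhythm Overdub: ends 11:00am at or before Dress Overdub starts 12:30pm → clear.
Vocals Run-through: starts 1:00pm at or after Dress Overdub ends 1:00pm → clear.
Sectional Session: starts 3:00pm at or after Dress Overdub ends 1:00pm → clear.
Rhythm Mixing: starts 4:45pm at or after Dress Overdub ends 1:00pm → clear.
Vocals Tracking: starts 6:15pm at or after Dress Overdub ends 1:00pm → clear.
Full Tracking: starts 6:30pm at or after Dress Overdub ends 1:00pm → clear.

Yes — the slot is free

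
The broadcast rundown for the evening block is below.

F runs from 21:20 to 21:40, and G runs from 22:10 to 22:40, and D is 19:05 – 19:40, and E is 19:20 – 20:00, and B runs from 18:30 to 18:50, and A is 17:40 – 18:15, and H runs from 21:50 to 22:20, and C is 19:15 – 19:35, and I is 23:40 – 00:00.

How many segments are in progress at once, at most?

3

Walk through starts and ends in time order (an end at T is processed before a start at T):
17:40 start A → 1
18:15 end A → 0
18:30 start B → 1
18:50 end B → 0
19:05 start D → 1
19:15 start C → 2
19:20 start E → 3
19:35 end C → 2
19:40 end D → 1
20:00 end E → 0
21:20 start F → 1
21:40 end F → 0
21:50 start H → 1
22:10 start G → 2
22:20 end H → 1
22:40 end G → 0
23:40 start I → 1
00:00 end I → 0
Peak is 3, at 19:20 (C, D, E).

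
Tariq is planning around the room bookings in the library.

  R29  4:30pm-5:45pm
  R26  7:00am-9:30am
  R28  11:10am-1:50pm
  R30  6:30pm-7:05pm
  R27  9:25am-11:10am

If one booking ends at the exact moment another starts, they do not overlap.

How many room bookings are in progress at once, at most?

2

Sort all start/end points and keep a running count:
7:00am start R26 → 1
9:25am start R27 → 2
9:30am end R26 → 1
11:10am end R27 → 0
11:10am start R28 → 1
1:50pm end R28 → 0
4:30pm start R29 → 1
5:45pm end R29 → 0
6:30pm start R30 → 1
7:05pm end R30 → 0
Peak is 2, at 9:25am (R26, R27).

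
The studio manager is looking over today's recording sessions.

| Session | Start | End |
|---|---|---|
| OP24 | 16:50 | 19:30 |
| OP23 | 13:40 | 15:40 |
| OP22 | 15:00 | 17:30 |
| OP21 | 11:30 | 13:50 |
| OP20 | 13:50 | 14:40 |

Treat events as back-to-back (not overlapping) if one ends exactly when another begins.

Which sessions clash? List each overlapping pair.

OP20 & OP23, OP21 & OP23, OP22 & OP23, OP22 & OP24

Sorted by start: OP21, OP23, OP20, OP22, OP24.
OP23 starts before OP21 ends → OP21 and OP23 overlap.
OP20 starts exactly when OP21 ends (back-to-back, no overlap), so OP21 has no further overlaps.
OP20 starts before OP23 ends → OP23 and OP20 overlap.
OP22 starts before OP23 ends → OP23 and OP22 overlap.
OP24 starts after OP23 ends.
OP22 starts after OP20 ends, so OP20 has no further overlaps.
OP24 starts before OP22 ends → OP22 and OP24 overlap.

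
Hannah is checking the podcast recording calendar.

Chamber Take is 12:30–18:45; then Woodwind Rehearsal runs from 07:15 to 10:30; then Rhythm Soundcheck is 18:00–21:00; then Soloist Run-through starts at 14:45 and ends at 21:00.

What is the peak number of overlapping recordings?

Walk through starts and ends in time order (an end at T is processed before a start at T):
07:15 start Woodwind Rehearsal → 1
10:30 end Woodwind Rehearsal → 0
12:30 start Chamber Take → 1
14:45 start Soloist Run-through → 2
18:00 start Rhythm Soundcheck → 3
18:45 end Chamber Take → 2
21:00 end Rhythm Soundcheck → 1
21:00 end Soloist Run-through → 0
Peak is 3, at 18:00 (Chamber Take, Rhythm Soundcheck, Soloist Run-through).

3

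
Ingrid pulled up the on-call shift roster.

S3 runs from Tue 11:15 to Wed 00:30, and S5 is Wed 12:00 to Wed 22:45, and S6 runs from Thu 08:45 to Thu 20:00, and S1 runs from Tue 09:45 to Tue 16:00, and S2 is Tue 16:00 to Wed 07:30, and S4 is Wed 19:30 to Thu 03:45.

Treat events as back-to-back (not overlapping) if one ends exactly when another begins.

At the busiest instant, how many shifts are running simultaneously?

Walk through starts and ends in time order (an end at T is processed before a start at T):
Tue 09:45 start S1 → 1
Tue 11:15 start S3 → 2
Tue 16:00 end S1 → 1
Tue 16:00 start S2 → 2
Wed 00:30 end S3 → 1
Wed 07:30 end S2 → 0
Wed 12:00 start S5 → 1
Wed 19:30 start S4 → 2
Wed 22:45 end S5 → 1
Thu 03:45 end S4 → 0
Thu 08:45 start S6 → 1
Thu 20:00 end S6 → 0
Peak is 2, at Tue 11:15 (S1, S3).

2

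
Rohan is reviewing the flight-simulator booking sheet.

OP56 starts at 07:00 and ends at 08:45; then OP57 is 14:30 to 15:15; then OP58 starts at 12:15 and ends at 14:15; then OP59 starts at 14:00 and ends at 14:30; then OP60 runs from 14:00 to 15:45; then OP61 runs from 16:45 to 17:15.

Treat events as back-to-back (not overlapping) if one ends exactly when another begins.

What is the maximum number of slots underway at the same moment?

3

Sweep the timeline, counting +1 at each start and −1 at each end (ends before starts at a tie):
07:00 start OP56 → 1
08:45 end OP56 → 0
12:15 start OP58 → 1
14:00 start OP59 → 2
14:00 start OP60 → 3
14:15 end OP58 → 2
14:30 end OP59 → 1
14:30 start OP57 → 2
15:15 end OP57 → 1
15:45 end OP60 → 0
16:45 start OP61 → 1
17:15 end OP61 → 0
Peak is 3, at 14:00 (OP58, OP59, OP60).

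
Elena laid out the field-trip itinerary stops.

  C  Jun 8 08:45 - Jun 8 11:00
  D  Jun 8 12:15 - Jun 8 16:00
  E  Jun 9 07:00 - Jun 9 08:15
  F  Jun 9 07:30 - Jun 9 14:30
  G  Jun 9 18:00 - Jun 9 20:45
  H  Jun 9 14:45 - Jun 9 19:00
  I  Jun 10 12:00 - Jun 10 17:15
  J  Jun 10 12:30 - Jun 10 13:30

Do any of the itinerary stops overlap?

Yes

Sorted by start: C, D, E, F, H, G, I, J.
D starts after C ends, so nothing later overlaps C either.
E starts after D ends, so nothing later overlaps D either.
F starts before E ends → E and F overlap.
That's a conflict, so the schedule is not conflict-free.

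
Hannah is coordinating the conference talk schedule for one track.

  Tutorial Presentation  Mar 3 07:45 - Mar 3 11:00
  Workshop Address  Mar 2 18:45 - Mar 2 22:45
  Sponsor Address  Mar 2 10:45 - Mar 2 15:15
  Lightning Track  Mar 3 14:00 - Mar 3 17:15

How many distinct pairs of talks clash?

Two intervals overlap when each starts before the other ends.
Sorted by start: Sponsor Address, Workshop Address, Tutorial Presentation, Lightning Track.
Workshop Address starts after Sponsor Address ends — done with Sponsor Address.
Tutorial Presentation starts after Workshop Address ends — done with Workshop Address.
Lightning Track starts after Tutorial Presentation ends.
No pair overlaps.

0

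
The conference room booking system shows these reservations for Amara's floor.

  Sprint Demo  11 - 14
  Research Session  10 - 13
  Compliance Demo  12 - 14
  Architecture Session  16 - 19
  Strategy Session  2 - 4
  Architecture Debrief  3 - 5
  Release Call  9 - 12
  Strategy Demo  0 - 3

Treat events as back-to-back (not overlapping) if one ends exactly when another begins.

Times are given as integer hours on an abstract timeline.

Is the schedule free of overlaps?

Sorted by start: Strategy Demo, Strategy Session, Architecture Debrief, Release Call, Research Session, Sprint Demo, Compliance Demo, Architecture Session.
Strategy Session starts before Strategy Demo ends → Strategy Demo and Strategy Session overlap.
That's a conflict, so the schedule is not conflict-free.

No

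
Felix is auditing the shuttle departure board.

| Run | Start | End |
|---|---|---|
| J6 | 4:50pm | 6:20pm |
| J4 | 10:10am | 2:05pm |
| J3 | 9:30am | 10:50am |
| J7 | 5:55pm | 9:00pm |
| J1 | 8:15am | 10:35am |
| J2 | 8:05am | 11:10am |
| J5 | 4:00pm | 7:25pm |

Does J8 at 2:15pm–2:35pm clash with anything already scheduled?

No — it doesn't clash with anything

J2: ends 11:10am at or before J8 starts 2:15pm → clear.
J1: ends 10:35am at or before J8 starts 2:15pm → clear.
J3: ends 10:50am at or before J8 starts 2:15pm → clear.
J4: ends 2:05pm at or before J8 starts 2:15pm → clear.
J5: starts 4:00pm at or after J8 ends 2:35pm → clear.
J6: starts 4:50pm at or after J8 ends 2:35pm → clear.
J7: starts 5:55pm at or after J8 ends 2:35pm → clear.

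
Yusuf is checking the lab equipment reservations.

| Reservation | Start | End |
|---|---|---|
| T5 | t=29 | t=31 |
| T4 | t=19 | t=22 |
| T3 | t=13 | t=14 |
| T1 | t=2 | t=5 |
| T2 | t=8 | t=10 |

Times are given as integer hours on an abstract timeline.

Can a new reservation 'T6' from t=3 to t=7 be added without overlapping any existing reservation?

No — it overlaps T1

T1: starts t=2 before T6 ends t=7, and ends t=5 after T6 starts t=3 → overlap.
T2: starts t=8 at or after T6 ends t=7 → clear.
T3: starts t=13 at or after T6 ends t=7 → clear.
T4: starts t=19 at or after T6 ends t=7 → clear.
T5: starts t=29 at or after T6 ends t=7 → clear.
T6 overlaps T1.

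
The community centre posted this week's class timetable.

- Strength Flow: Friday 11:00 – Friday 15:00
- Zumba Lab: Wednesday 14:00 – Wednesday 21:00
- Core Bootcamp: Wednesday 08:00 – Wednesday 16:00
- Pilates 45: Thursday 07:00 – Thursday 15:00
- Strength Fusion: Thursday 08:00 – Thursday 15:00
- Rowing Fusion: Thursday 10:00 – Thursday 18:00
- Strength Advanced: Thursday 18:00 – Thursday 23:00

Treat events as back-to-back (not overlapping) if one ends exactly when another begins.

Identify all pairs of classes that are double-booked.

Check each pair: they overlap iff neither finishes before the other starts.
Sorted by start: Core Bootcamp, Zumba Lab, Pilates 45, Strength Fusion, Rowing Fusion, Strength Advanced, Strength Flow.
Zumba Lab starts before Core Bootcamp ends → Core Bootcamp and Zumba Lab overlap.
Pilates 45 starts after Core Bootcamp ends — done with Core Bootcamp.
Pilates 45 starts after Zumba Lab ends — done with Zumba Lab.
Strength Fusion starts before Pilates 45 ends → Pilates 45 and Strength Fusion overlap.
Rowing Fusion starts before Pilates 45 ends → Pilates 45 and Rowing Fusion overlap.
Strength Advanced starts after Pilates 45 ends — done with Pilates 45.
Rowing Fusion starts before Strength Fusion ends → Strength Fusion and Rowing Fusion overlap.
Strength Advanced starts after Strength Fusion ends — done with Strength Fusion.
Strength Advanced starts exactly when Rowing Fusion ends (back-to-back, no overlap) — done with Rowing Fusion.
Strength Flow starts after Strength Advanced ends.

Core Bootcamp & Zumba Lab, Pilates 45 & Rowing Fusion, Pilates 45 & Strength Fusion, Rowing Fusion & Strength Fusion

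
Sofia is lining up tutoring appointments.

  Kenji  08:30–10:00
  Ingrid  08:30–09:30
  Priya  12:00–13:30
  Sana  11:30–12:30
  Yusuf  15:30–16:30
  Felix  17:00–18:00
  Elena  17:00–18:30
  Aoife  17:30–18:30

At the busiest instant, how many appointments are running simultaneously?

Sort all start/end points and keep a running count:
08:30 start Ingrid → 1
08:30 start Kenji → 2
09:30 end Ingrid → 1
10:00 end Kenji → 0
11:30 start Sana → 1
12:00 start Priya → 2
12:30 end Sana → 1
13:30 end Priya → 0
15:30 start Yusuf → 1
16:30 end Yusuf → 0
17:00 start Elena → 1
17:00 start Felix → 2
17:30 start Aoife → 3
18:00 end Felix → 2
18:30 end Aoife → 1
18:30 end Elena → 0
Peak is 3, at 17:30 (Aoife, Elena, Felix).

3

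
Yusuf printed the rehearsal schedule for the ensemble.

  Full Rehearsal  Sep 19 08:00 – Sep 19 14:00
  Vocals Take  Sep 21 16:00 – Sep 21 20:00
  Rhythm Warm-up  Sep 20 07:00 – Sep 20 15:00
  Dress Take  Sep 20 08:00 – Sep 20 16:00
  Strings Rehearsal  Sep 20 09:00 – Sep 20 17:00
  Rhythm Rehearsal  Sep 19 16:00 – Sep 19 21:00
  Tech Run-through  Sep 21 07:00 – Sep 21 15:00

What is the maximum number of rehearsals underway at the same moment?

Walk through starts and ends in time order (an end at T is processed before a start at T):
Sep 19 08:00 start Full Rehearsal → 1
Sep 19 14:00 end Full Rehearsal → 0
Sep 19 16:00 start Rhythm Rehearsal → 1
Sep 19 21:00 end Rhythm Rehearsal → 0
Sep 20 07:00 start Rhythm Warm-up → 1
Sep 20 08:00 start Dress Take → 2
Sep 20 09:00 start Strings Rehearsal → 3
Sep 20 15:00 end Rhythm Warm-up → 2
Sep 20 16:00 end Dress Take → 1
Sep 20 17:00 end Strings Rehearsal → 0
Sep 21 07:00 start Tech Run-through → 1
Sep 21 15:00 end Tech Run-through → 0
Sep 21 16:00 start Vocals Take → 1
Sep 21 20:00 end Vocals Take → 0
Peak is 3, at Sep 20 09:00 (Dress Take, Rhythm Warm-up, Strings Rehearsal).

3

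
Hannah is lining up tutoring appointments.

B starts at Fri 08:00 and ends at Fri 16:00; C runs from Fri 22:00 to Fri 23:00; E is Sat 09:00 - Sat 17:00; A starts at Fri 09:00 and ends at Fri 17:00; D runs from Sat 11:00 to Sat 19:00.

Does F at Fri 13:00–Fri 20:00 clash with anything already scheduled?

Yes — it overlaps A, B

B: starts Fri 08:00 before F ends Fri 20:00, and ends Fri 16:00 after F starts Fri 13:00 → overlap.
A: starts Fri 09:00 before F ends Fri 20:00, and ends Fri 17:00 after F starts Fri 13:00 → overlap.
C: starts Fri 22:00 at or after F ends Fri 20:00 → clear.
E: starts Sat 09:00 at or after F ends Fri 20:00 → clear.
D: starts Sat 11:00 at or after F ends Fri 20:00 → clear.
F overlaps A, B.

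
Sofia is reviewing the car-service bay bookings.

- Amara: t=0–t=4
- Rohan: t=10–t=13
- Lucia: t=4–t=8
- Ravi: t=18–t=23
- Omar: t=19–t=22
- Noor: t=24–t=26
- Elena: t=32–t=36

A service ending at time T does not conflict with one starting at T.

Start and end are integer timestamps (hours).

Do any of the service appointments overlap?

Yes

Check each pair: they overlap iff neither finishes before the other starts.
Sorted by start: Amara, Lucia, Rohan, Ravi, Omar, Noor, Elena.
Lucia starts exactly when Amara ends (back-to-back, no overlap), so Amara has no further overlaps.
Rohan starts after Lucia ends, so Lucia has no further overlaps.
Ravi starts after Rohan ends, so Rohan has no further overlaps.
Omar starts before Ravi ends → Ravi and Omar overlap.
That's a conflict, so the schedule is not conflict-free.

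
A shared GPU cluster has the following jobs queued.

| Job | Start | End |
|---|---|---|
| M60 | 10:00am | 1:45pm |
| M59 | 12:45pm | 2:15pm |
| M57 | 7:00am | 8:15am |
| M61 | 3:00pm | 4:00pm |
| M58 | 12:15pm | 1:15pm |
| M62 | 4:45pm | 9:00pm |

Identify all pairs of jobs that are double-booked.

Two intervals overlap when each starts before the other ends.
Sorted by start: M57, M60, M58, M59, M61, M62.
M60 starts after M57 ends; M57 is clear from here.
M58 starts before M60 ends → M60 and M58 overlap.
M59 starts before M60 ends → M60 and M59 overlap.
M61 starts after M60 ends; M60 is clear from here.
M59 starts before M58 ends → M58 and M59 overlap.
M61 starts after M58 ends; M58 is clear from here.
M61 starts after M59 ends; M59 is clear from here.
M62 starts after M61 ends.

M58 & M59, M58 & M60, M59 & M60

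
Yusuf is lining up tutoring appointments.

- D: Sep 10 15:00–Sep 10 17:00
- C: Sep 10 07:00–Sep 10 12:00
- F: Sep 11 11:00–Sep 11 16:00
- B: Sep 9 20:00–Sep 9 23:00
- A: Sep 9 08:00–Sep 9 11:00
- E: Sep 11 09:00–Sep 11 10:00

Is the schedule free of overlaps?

Two intervals overlap when each starts before the other ends.
Sorted by start: A, B, C, D, E, F.
B starts after A ends, so nothing later overlaps A either.
C starts after B ends, so nothing later overlaps B either.
D starts after C ends, so nothing later overlaps C either.
E starts after D ends, so nothing later overlaps D either.
F starts after E ends.
Every pair is clear; the schedule has no overlaps.

Yes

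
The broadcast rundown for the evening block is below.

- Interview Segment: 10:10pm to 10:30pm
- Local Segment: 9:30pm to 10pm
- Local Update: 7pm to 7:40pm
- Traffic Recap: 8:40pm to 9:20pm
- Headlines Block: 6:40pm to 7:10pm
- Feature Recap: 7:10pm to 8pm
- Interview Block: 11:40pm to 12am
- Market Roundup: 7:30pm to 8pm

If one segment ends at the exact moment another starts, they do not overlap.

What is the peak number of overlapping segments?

3

Sort all start/end points and keep a running count:
6:40pm start Headlines Block → 1
7pm start Local Update → 2
7:10pm end Headlines Block → 1
7:10pm start Feature Recap → 2
7:30pm start Market Roundup → 3
7:40pm end Local Update → 2
8pm end Feature Recap → 1
8pm end Market Roundup → 0
8:40pm start Traffic Recap → 1
9:20pm end Traffic Recap → 0
9:30pm start Local Segment → 1
10pm end Local Segment → 0
10:10pm start Interview Segment → 1
10:30pm end Interview Segment → 0
11:40pm start Interview Block → 1
12am end Interview Block → 0
Peak is 3, at 7:30pm (Feature Recap, Local Update, Market Roundup).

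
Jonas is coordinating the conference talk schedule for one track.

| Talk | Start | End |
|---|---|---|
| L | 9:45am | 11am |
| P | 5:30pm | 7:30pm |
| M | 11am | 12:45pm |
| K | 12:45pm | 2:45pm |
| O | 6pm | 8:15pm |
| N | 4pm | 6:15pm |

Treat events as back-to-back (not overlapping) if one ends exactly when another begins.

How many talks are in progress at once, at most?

3

Sort all start/end points and keep a running count:
9:45am start L → 1
11am end L → 0
11am start M → 1
12:45pm end M → 0
12:45pm start K → 1
2:45pm end K → 0
4pm start N → 1
5:30pm start P → 2
6pm start O → 3
6:15pm end N → 2
7:30pm end P → 1
8:15pm end O → 0
Peak is 3, at 6pm (N, O, P).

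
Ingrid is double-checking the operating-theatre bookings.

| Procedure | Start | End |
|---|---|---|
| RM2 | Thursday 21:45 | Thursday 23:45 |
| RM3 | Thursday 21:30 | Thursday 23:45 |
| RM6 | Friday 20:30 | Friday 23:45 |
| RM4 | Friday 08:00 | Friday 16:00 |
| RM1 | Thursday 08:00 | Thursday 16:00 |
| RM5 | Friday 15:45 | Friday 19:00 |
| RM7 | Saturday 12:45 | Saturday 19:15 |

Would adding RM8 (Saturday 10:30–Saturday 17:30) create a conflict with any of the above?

RM1: ends Thursday 16:00 at or before RM8 starts Saturday 10:30 → clear.
RM3: ends Thursday 23:45 at or before RM8 starts Saturday 10:30 → clear.
RM2: ends Thursday 23:45 at or before RM8 starts Saturday 10:30 → clear.
RM4: ends Friday 16:00 at or before RM8 starts Saturday 10:30 → clear.
RM5: ends Friday 19:00 at or before RM8 starts Saturday 10:30 → clear.
RM6: ends Friday 23:45 at or before RM8 starts Saturday 10:30 → clear.
RM7: starts Saturday 12:45 before RM8 ends Saturday 17:30, and ends Saturday 19:15 after RM8 starts Saturday 10:30 → overlap.
RM8 overlaps RM7.

Yes — it overlaps RM7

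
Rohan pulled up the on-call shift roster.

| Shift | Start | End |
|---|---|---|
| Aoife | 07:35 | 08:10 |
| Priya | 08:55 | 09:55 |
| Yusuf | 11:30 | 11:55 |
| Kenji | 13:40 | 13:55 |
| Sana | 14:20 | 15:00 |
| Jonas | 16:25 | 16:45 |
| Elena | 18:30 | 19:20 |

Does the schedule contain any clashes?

No

Sorted by start: Aoife, Priya, Yusuf, Kenji, Sana, Jonas, Elena.
Priya starts after Aoife ends, so Aoife has no further overlaps.
Yusuf starts after Priya ends, so Priya has no further overlaps.
Kenji starts after Yusuf ends, so Yusuf has no further overlaps.
Sana starts after Kenji ends, so Kenji has no further overlaps.
Jonas starts after Sana ends, so Sana has no further overlaps.
Elena starts after Jonas ends.
Every pair is clear; the schedule has no overlaps.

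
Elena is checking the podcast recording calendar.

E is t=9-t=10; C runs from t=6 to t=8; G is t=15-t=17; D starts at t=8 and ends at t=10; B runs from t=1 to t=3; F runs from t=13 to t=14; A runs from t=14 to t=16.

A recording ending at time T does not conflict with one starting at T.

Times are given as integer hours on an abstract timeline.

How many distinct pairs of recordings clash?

2

Sorted by start: B, C, D, E, F, A, G.
C starts after B ends, so B has no further overlaps.
D starts exactly when C ends (back-to-back, no overlap), so C has no further overlaps.
E starts before D ends → D and E overlap.
F starts after D ends, so D has no further overlaps.
F starts after E ends, so E has no further overlaps.
A starts exactly when F ends (back-to-back, no overlap), so F has no further overlaps.
G starts before A ends → A and G overlap.
Overlapping pairs: A & G, D & E — 2 in total.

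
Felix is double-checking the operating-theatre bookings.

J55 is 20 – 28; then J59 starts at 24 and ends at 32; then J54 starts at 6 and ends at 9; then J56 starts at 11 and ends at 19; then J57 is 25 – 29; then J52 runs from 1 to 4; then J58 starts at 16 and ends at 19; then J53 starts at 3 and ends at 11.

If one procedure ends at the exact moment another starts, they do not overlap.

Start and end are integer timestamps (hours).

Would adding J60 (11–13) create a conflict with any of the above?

J52: ends 4 at or before J60 starts 11 → clear.
J53: ends 11 at or before J60 starts 11 → clear.
J54: ends 9 at or before J60 starts 11 → clear.
J56: starts 11 before J60 ends 13, and ends 19 after J60 starts 11 → overlap.
J58: starts 16 at or after J60 ends 13 → clear.
J55: starts 20 at or after J60 ends 13 → clear.
J59: starts 24 at or after J60 ends 13 → clear.
J57: starts 25 at or after J60 ends 13 → clear.
J60 overlaps J56.

Yes — it overlaps J56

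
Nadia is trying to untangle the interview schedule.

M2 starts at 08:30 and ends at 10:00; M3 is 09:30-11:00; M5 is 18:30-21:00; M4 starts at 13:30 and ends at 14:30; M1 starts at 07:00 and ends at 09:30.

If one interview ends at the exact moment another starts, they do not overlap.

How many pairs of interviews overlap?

Sorted by start: M1, M2, M3, M4, M5.
M2 starts before M1 ends → M1 and M2 overlap.
M3 starts exactly when M1 ends (back-to-back, no overlap), so M1 has no further overlaps.
M3 starts before M2 ends → M2 and M3 overlap.
M4 starts after M2 ends, so M2 has no further overlaps.
M4 starts after M3 ends, so M3 has no further overlaps.
M5 starts after M4 ends.
Overlapping pairs: M1 & M2, M2 & M3 — 2 in total.

2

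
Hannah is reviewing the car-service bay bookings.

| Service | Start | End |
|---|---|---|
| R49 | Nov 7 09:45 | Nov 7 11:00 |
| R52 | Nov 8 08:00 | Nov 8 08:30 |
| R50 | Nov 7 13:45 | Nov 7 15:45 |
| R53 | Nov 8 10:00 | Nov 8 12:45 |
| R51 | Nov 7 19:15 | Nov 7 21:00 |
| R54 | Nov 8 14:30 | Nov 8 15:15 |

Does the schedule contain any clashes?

No

Sorted by start: R49, R50, R51, R52, R53, R54.
R50 starts after R49 ends, so R49 has no further overlaps.
R51 starts after R50 ends, so R50 has no further overlaps.
R52 starts after R51 ends, so R51 has no further overlaps.
R53 starts after R52 ends, so R52 has no further overlaps.
R54 starts after R53 ends.
Every pair is clear; the schedule has no overlaps.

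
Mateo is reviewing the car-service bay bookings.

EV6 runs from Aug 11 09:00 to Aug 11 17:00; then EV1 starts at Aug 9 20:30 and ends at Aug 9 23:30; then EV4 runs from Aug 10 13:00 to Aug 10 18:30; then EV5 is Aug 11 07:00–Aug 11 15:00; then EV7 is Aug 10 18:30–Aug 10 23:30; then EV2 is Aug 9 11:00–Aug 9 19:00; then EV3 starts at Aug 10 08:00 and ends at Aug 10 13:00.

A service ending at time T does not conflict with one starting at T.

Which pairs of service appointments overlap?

EV5 & EV6

Sorted by start: EV2, EV1, EV3, EV4, EV7, EV5, EV6.
EV1 starts after EV2 ends, so nothing later overlaps EV2 either.
EV3 starts after EV1 ends, so nothing later overlaps EV1 either.
EV4 starts exactly when EV3 ends (back-to-back, no overlap), so nothing later overlaps EV3 either.
EV7 starts exactly when EV4 ends (back-to-back, no overlap), so nothing later overlaps EV4 either.
EV5 starts after EV7 ends, so nothing later overlaps EV7 either.
EV6 starts before EV5 ends → EV5 and EV6 overlap.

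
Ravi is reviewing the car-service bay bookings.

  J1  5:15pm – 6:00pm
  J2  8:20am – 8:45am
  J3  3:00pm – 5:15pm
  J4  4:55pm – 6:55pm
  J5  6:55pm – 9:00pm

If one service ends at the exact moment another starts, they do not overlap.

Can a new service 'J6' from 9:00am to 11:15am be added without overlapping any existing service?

Yes — the slot is free

J2: ends 8:45am at or before J6 starts 9:00am → clear.
J3: starts 3:00pm at or after J6 ends 11:15am → clear.
J4: starts 4:55pm at or after J6 ends 11:15am → clear.
J1: starts 5:15pm at or after J6 ends 11:15am → clear.
J5: starts 6:55pm at or after J6 ends 11:15am → clear.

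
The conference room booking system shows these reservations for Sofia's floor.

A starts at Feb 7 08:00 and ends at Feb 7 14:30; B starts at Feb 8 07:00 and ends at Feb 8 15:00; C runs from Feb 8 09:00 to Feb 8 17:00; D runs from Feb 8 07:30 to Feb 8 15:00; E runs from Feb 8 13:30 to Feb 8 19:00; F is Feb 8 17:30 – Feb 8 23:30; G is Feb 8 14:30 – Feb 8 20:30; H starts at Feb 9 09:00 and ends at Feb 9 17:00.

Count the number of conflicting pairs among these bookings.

Sorted by start: A, B, D, C, E, G, F, H.
B starts after A ends — done with A.
D starts before B ends → B and D overlap.
C starts before B ends → B and C overlap.
E starts before B ends → B and E overlap.
G starts before B ends → B and G overlap.
F starts after B ends — done with B.
C starts before D ends → D and C overlap.
E starts before D ends → D and E overlap.
G starts before D ends → D and G overlap.
F starts after D ends — done with D.
E starts before C ends → C and E overlap.
G starts before C ends → C and G overlap.
F starts after C ends — done with C.
G starts before E ends → E and G overlap.
F starts before E ends → E and F overlap.
H starts after E ends.
F starts before G ends → G and F overlap.
H starts after G ends.
H starts after F ends.
Overlapping pairs: B & C, B & D, B & E, B & G, C & D, C & E, C & G, D & E, D & G, E & F, E & G, F & G — 12 in total.

12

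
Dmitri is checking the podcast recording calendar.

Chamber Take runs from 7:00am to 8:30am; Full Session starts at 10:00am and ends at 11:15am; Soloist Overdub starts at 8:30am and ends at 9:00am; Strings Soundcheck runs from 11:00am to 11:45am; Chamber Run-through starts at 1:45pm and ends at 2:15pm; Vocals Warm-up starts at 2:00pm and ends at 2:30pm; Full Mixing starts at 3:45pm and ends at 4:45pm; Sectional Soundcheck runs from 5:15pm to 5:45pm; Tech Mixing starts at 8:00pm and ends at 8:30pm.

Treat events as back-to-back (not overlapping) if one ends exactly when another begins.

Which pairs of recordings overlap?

Chamber Run-through & Vocals Warm-up, Full Session & Strings Soundcheck

Sorted by start: Chamber Take, Soloist Overdub, Full Session, Strings Soundcheck, Chamber Run-through, Vocals Warm-up, Full Mixing, Sectional Soundcheck, Tech Mixing.
Soloist Overdub starts exactly when Chamber Take ends (back-to-back, no overlap), so nothing later overlaps Chamber Take either.
Full Session starts after Soloist Overdub ends, so nothing later overlaps Soloist Overdub either.
Strings Soundcheck starts before Full Session ends → Full Session and Strings Soundcheck overlap.
Chamber Run-through starts after Full Session ends, so nothing later overlaps Full Session either.
Chamber Run-through starts after Strings Soundcheck ends, so nothing later overlaps Strings Soundcheck either.
Vocals Warm-up starts before Chamber Run-through ends → Chamber Run-through and Vocals Warm-up overlap.
Full Mixing starts after Chamber Run-through ends, so nothing later overlaps Chamber Run-through either.
Full Mixing starts after Vocals Warm-up ends, so nothing later overlaps Vocals Warm-up either.
Sectional Soundcheck starts after Full Mixing ends, so nothing later overlaps Full Mixing either.
Tech Mixing starts after Sectional Soundcheck ends.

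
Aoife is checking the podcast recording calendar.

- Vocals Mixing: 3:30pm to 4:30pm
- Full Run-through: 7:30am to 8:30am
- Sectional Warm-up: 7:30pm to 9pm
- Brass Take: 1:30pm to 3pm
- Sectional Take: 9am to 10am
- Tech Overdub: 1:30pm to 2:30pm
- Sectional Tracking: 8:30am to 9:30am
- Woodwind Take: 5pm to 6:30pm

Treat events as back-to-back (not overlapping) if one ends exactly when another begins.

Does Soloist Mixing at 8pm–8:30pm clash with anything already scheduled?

Full Run-through: ends 8:30am at or before Soloist Mixing starts 8pm → clear.
Sectional Tracking: ends 9:30am at or before Soloist Mixing starts 8pm → clear.
Sectional Take: ends 10am at or before Soloist Mixing starts 8pm → clear.
Brass Take: ends 3pm at or before Soloist Mixing starts 8pm → clear.
Tech Overdub: ends 2:30pm at or before Soloist Mixing starts 8pm → clear.
Vocals Mixing: ends 4:30pm at or before Soloist Mixing starts 8pm → clear.
Woodwind Take: ends 6:30pm at or before Soloist Mixing starts 8pm → clear.
Sectional Warm-up: starts 7:30pm before Soloist Mixing ends 8:30pm, and ends 9pm after Soloist Mixing starts 8pm → overlap.
Soloist Mixing overlaps Sectional Warm-up.

Yes — it overlaps Sectional Warm-up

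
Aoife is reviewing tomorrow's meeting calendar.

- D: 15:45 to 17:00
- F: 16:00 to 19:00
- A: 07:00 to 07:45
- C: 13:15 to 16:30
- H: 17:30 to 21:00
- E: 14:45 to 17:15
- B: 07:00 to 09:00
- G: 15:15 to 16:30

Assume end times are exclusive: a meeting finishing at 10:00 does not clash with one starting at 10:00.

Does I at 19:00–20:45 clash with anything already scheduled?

Yes — it overlaps H

A: ends 07:45 at or before I starts 19:00 → clear.
B: ends 09:00 at or before I starts 19:00 → clear.
C: ends 16:30 at or before I starts 19:00 → clear.
E: ends 17:15 at or before I starts 19:00 → clear.
G: ends 16:30 at or before I starts 19:00 → clear.
D: ends 17:00 at or before I starts 19:00 → clear.
F: ends 19:00 at or before I starts 19:00 → clear.
H: starts 17:30 before I ends 20:45, and ends 21:00 after I starts 19:00 → overlap.
I overlaps H.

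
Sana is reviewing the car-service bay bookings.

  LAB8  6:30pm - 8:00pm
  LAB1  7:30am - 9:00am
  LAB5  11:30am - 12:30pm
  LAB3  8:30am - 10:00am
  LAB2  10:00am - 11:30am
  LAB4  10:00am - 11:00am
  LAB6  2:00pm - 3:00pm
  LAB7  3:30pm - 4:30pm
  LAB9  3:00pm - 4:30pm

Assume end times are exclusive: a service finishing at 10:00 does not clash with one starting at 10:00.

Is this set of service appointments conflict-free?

No

Two intervals overlap when each starts before the other ends.
Sorted by start: LAB1, LAB3, LAB2, LAB4, LAB5, LAB6, LAB9, LAB7, LAB8.
LAB3 starts before LAB1 ends → LAB1 and LAB3 overlap.
That's a conflict, so the schedule is not conflict-free.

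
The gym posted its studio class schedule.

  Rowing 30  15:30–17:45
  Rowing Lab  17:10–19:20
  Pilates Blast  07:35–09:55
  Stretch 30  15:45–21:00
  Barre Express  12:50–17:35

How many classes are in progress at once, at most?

Sort all start/end points and keep a running count:
07:35 start Pilates Blast → 1
09:55 end Pilates Blast → 0
12:50 start Barre Express → 1
15:30 start Rowing 30 → 2
15:45 start Stretch 30 → 3
17:10 start Rowing Lab → 4
17:35 end Barre Express → 3
17:45 end Rowing 30 → 2
19:20 end Rowing Lab → 1
21:00 end Stretch 30 → 0
Peak is 4, at 17:10 (Barre Express, Rowing 30, Rowing Lab, Stretch 30).

4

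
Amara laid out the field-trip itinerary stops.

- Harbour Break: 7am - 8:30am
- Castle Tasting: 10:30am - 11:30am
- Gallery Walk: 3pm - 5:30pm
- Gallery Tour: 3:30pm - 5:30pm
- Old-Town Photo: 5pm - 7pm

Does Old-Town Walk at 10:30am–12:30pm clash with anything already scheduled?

Yes — it overlaps Castle Tasting

Harbour Break: ends 8:30am at or before Old-Town Walk starts 10:30am → clear.
Castle Tasting: starts 10:30am before Old-Town Walk ends 12:30pm, and ends 11:30am after Old-Town Walk starts 10:30am → overlap.
Gallery Walk: starts 3pm at or after Old-Town Walk ends 12:30pm → clear.
Gallery Tour: starts 3:30pm at or after Old-Town Walk ends 12:30pm → clear.
Old-Town Photo: starts 5pm at or after Old-Town Walk ends 12:30pm → clear.
Old-Town Walk overlaps Castle Tasting.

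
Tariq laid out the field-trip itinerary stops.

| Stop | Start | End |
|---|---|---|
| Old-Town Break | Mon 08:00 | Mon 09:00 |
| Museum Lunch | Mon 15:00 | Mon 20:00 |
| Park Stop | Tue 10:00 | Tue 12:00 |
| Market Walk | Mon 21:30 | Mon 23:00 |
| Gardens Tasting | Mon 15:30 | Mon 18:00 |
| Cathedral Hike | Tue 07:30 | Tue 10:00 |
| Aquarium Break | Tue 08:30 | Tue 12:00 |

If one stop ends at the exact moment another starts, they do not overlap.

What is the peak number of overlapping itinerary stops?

Sweep the timeline, counting +1 at each start and −1 at each end (ends before starts at a tie):
Mon 08:00 start Old-Town Break → 1
Mon 09:00 end Old-Town Break → 0
Mon 15:00 start Museum Lunch → 1
Mon 15:30 start Gardens Tasting → 2
Mon 18:00 end Gardens Tasting → 1
Mon 20:00 end Museum Lunch → 0
Mon 21:30 start Market Walk → 1
Mon 23:00 end Market Walk → 0
Tue 07:30 start Cathedral Hike → 1
Tue 08:30 start Aquarium Break → 2
Tue 10:00 end Cathedral Hike → 1
Tue 10:00 start Park Stop → 2
Tue 12:00 end Aquarium Break → 1
Tue 12:00 end Park Stop → 0
Peak is 2, at Mon 15:30 (Gardens Tasting, Museum Lunch).

2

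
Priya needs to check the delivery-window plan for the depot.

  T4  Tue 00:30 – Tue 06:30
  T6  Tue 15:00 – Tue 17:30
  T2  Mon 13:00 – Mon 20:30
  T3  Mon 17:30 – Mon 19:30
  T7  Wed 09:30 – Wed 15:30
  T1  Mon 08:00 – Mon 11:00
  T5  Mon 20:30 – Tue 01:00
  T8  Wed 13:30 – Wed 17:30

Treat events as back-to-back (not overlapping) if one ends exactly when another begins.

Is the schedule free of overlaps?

No

Sorted by start: T1, T2, T3, T5, T4, T6, T7, T8.
T2 starts after T1 ends, so nothing later overlaps T1 either.
T3 starts before T2 ends → T2 and T3 overlap.
That's a conflict, so the schedule is not conflict-free.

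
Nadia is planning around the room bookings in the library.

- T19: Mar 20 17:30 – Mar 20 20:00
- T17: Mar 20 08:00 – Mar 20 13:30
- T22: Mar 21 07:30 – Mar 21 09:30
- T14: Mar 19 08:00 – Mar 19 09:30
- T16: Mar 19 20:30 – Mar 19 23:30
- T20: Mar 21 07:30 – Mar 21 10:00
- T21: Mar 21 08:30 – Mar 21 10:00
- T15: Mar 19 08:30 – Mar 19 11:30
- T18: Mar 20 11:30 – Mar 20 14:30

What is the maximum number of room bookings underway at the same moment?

Sort all start/end points and keep a running count:
Mar 19 08:00 start T14 → 1
Mar 19 08:30 start T15 → 2
Mar 19 09:30 end T14 → 1
Mar 19 11:30 end T15 → 0
Mar 19 20:30 start T16 → 1
Mar 19 23:30 end T16 → 0
Mar 20 08:00 start T17 → 1
Mar 20 11:30 start T18 → 2
Mar 20 13:30 end T17 → 1
Mar 20 14:30 end T18 → 0
Mar 20 17:30 start T19 → 1
Mar 20 20:00 end T19 → 0
Mar 21 07:30 start T20 → 1
Mar 21 07:30 start T22 → 2
Mar 21 08:30 start T21 → 3
Mar 21 09:30 end T22 → 2
Mar 21 10:00 end T20 → 1
Mar 21 10:00 end T21 → 0
Peak is 3, at Mar 21 08:30 (T20, T21, T22).

3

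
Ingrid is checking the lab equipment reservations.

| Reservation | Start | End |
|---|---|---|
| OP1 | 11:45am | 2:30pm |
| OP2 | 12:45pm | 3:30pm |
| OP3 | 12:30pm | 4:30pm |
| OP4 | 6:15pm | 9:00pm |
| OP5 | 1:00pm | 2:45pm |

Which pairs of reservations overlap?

Sorted by start: OP1, OP3, OP2, OP5, OP4.
OP3 starts before OP1 ends → OP1 and OP3 overlap.
OP2 starts before OP1 ends → OP1 and OP2 overlap.
OP5 starts before OP1 ends → OP1 and OP5 overlap.
OP4 starts after OP1 ends.
OP2 starts before OP3 ends → OP3 and OP2 overlap.
OP5 starts before OP3 ends → OP3 and OP5 overlap.
OP4 starts after OP3 ends.
OP5 starts before OP2 ends → OP2 and OP5 overlap.
OP4 starts after OP2 ends.
OP4 starts after OP5 ends.

OP1 & OP2, OP1 & OP3, OP1 & OP5, OP2 & OP3, OP2 & OP5, OP3 & OP5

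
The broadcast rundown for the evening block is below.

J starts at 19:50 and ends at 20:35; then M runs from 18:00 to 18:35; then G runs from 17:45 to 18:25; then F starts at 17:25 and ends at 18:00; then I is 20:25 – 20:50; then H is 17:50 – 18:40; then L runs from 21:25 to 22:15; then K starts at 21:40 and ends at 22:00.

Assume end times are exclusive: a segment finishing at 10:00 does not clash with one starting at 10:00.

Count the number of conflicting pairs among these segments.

7

Sorted by start: F, G, H, M, J, I, L, K.
G starts before F ends → F and G overlap.
H starts before F ends → F and H overlap.
M starts exactly when F ends (back-to-back, no overlap); F is clear from here.
H starts before G ends → G and H overlap.
M starts before G ends → G and M overlap.
J starts after G ends; G is clear from here.
M starts before H ends → H and M overlap.
J starts after H ends; H is clear from here.
J starts after M ends; M is clear from here.
I starts before J ends → J and I overlap.
L starts after J ends; J is clear from here.
L starts after I ends; I is clear from here.
K starts before L ends → L and K overlap.
Overlapping pairs: F & G, F & H, G & H, G & M, H & M, I & J, K & L — 7 in total.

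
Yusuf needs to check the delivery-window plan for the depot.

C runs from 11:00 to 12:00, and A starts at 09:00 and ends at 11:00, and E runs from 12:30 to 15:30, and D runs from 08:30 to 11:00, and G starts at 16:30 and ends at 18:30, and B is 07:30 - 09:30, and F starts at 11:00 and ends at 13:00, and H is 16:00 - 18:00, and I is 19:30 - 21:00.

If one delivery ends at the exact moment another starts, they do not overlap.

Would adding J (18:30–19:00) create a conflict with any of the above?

No — it doesn't clash with anything

B: ends 09:30 at or before J starts 18:30 → clear.
D: ends 11:00 at or before J starts 18:30 → clear.
A: ends 11:00 at or before J starts 18:30 → clear.
C: ends 12:00 at or before J starts 18:30 → clear.
F: ends 13:00 at or before J starts 18:30 → clear.
E: ends 15:30 at or before J starts 18:30 → clear.
H: ends 18:00 at or before J starts 18:30 → clear.
G: ends 18:30 at or before J starts 18:30 → clear.
I: starts 19:30 at or after J ends 19:00 → clear.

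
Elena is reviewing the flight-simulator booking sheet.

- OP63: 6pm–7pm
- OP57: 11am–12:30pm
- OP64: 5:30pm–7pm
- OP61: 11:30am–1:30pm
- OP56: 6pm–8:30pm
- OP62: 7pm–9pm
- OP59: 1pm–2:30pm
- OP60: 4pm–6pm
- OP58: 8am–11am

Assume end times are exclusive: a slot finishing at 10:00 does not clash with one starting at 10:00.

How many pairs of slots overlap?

7

Sorted by start: OP58, OP57, OP61, OP59, OP60, OP64, OP56, OP63, OP62.
OP57 starts exactly when OP58 ends (back-to-back, no overlap) — done with OP58.
OP61 starts before OP57 ends → OP57 and OP61 overlap.
OP59 starts after OP57 ends — done with OP57.
OP59 starts before OP61 ends → OP61 and OP59 overlap.
OP60 starts after OP61 ends — done with OP61.
OP60 starts after OP59 ends — done with OP59.
OP64 starts before OP60 ends → OP60 and OP64 overlap.
OP56 starts exactly when OP60 ends (back-to-back, no overlap) — done with OP60.
OP56 starts before OP64 ends → OP64 and OP56 overlap.
OP63 starts before OP64 ends → OP64 and OP63 overlap.
OP62 starts exactly when OP64 ends (back-to-back, no overlap).
OP63 starts before OP56 ends → OP56 and OP63 overlap.
OP62 starts before OP56 ends → OP56 and OP62 overlap.
OP62 starts exactly when OP63 ends (back-to-back, no overlap).
Overlapping pairs: OP56 & OP62, OP56 & OP63, OP56 & OP64, OP57 & OP61, OP59 & OP61, OP60 & OP64, OP63 & OP64 — 7 in total.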